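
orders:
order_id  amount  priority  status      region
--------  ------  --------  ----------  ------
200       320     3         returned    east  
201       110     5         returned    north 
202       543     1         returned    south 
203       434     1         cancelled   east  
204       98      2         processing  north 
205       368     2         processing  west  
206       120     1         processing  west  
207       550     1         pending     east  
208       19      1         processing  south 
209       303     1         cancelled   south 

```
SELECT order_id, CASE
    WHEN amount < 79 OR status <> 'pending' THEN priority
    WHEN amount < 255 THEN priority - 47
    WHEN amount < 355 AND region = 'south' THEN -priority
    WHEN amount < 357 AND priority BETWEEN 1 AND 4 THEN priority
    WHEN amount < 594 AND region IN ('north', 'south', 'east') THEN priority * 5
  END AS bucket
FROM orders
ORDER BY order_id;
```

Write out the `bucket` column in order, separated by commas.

3, 5, 1, 1, 2, 2, 1, 5, 1, 1

order_id=200: amount < 79 OR status <> 'pending' → 3
order_id=201: amount < 79 OR status <> 'pending' → 5
order_id=202: amount < 79 OR status <> 'pending' → 1
order_id=203: amount < 79 OR status <> 'pending' → 1
order_id=204: amount < 79 OR status <> 'pending' → 2
order_id=205: amount < 79 OR status <> 'pending' → 2
order_id=206: amount < 79 OR status <> 'pending' → 1
order_id=207: amount < 594 AND region IN ('north', 'south', 'east') → 5
order_id=208: amount < 79 OR status <> 'pending' → 1
order_id=209: amount < 79 OR status <> 'pending' → 1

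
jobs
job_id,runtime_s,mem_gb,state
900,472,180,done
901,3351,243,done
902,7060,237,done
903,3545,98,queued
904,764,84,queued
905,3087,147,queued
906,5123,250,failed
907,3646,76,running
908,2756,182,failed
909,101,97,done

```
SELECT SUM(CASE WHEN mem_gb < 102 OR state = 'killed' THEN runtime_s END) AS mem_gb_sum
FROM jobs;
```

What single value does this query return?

8056

job_id=900: ✗
job_id=901: ✗
job_id=902: ✗
job_id=903: ✓ → 3545
job_id=904: ✓ → 764
job_id=905: ✗
job_id=906: ✗
job_id=907: ✓ → 3646
job_id=908: ✗
job_id=909: ✓ → 101
mem_gb_sum = 3545 + 764 + 3646 + 101 = 8056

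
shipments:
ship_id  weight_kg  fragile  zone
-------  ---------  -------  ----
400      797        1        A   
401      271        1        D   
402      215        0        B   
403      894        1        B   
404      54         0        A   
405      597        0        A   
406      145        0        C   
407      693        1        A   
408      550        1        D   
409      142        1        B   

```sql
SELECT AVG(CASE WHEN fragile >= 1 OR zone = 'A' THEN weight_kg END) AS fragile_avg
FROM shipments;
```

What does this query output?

ship_id=400: ✓ → 797
ship_id=401: ✓ → 271
ship_id=402: ✗
ship_id=403: ✓ → 894
ship_id=404: ✓ → 54
ship_id=405: ✓ → 597
ship_id=406: ✗
ship_id=407: ✓ → 693
ship_id=408: ✓ → 550
ship_id=409: ✓ → 142
fragile_avg = (797 + 271 + 894 + 54 + 597 + 693 + 550 + 142) / 8 = 499.75

499.75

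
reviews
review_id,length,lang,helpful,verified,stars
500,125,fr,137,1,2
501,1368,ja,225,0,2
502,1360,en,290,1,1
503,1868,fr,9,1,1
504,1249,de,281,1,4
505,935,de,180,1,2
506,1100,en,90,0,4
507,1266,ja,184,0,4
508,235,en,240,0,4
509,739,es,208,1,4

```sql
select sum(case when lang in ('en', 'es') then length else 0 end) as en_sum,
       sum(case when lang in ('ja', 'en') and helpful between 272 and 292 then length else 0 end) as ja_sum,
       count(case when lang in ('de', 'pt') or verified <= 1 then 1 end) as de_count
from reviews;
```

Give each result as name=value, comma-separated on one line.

[en_sum: lang in ('en', 'es')]
review_id=500: ✗
review_id=501: ✗
review_id=502: ✓ → 1360
review_id=503: ✗
review_id=504: ✗
review_id=505: ✗
review_id=506: ✓ → 1100
review_id=507: ✗
review_id=508: ✓ → 235
review_id=509: ✓ → 739
en_sum = 1360 + 1100 + 235 + 739 = 3434
—
[ja_sum: lang in ('ja', 'en') and helpful between 272 and 292]
review_id=500: ✗
review_id=501: ✗
review_id=502: ✓ → 1360
review_id=503: ✗
review_id=504: ✗
review_id=505: ✗
review_id=506: ✗
review_id=507: ✗
review_id=508: ✗
review_id=509: ✗
ja_sum = 1360
—
[de_count: lang in ('de', 'pt') or verified <= 1]
review_id=500: ✓ → 1
review_id=501: ✓ → 1
review_id=502: ✓ → 1
review_id=503: ✓ → 1
review_id=504: ✓ → 1
review_id=505: ✓ → 1
review_id=506: ✓ → 1
review_id=507: ✓ → 1
review_id=508: ✓ → 1
review_id=509: ✓ → 1
de_count = COUNT(1, 1, 1, 1, 1, 1, 1, 1, 1, 1) = 10

en_sum=3434, ja_sum=1360, de_count=10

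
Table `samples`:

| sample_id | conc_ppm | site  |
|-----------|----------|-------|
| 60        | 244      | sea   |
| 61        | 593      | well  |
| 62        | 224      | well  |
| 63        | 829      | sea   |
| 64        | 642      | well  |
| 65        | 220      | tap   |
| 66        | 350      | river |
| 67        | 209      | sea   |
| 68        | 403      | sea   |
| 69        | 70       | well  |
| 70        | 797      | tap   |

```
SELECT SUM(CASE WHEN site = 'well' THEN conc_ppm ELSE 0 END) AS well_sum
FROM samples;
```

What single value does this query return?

sample_id=60: ✗
sample_id=61: ✓ → 593
sample_id=62: ✓ → 224
sample_id=63: ✗
sample_id=64: ✓ → 642
sample_id=65: ✗
sample_id=66: ✗
sample_id=67: ✗
sample_id=68: ✗
sample_id=69: ✓ → 70
sample_id=70: ✗
well_sum = 593 + 224 + 642 + 70 = 1529

1529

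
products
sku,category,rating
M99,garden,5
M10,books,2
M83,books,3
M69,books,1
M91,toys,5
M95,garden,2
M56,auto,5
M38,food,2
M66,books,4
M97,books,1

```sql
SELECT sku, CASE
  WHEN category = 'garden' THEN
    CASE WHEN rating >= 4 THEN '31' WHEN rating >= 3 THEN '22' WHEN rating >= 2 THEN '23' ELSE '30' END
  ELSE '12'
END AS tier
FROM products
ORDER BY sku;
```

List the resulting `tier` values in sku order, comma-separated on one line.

12, 12, 12, 12, 12, 12, 12, 23, 12, 31

sku=M10: category='books' → outer ELSE → 12
sku=M38: category='food' → outer ELSE → 12
sku=M56: category='auto' → outer ELSE → 12
sku=M66: category='books' → outer ELSE → 12
sku=M69: category='books' → outer ELSE → 12
sku=M83: category='books' → outer ELSE → 12
sku=M91: category='toys' → outer ELSE → 12
sku=M95: category='garden' → inner[rating >= 2] → 23
sku=M97: category='books' → outer ELSE → 12
sku=M99: category='garden' → inner[rating >= 4] → 31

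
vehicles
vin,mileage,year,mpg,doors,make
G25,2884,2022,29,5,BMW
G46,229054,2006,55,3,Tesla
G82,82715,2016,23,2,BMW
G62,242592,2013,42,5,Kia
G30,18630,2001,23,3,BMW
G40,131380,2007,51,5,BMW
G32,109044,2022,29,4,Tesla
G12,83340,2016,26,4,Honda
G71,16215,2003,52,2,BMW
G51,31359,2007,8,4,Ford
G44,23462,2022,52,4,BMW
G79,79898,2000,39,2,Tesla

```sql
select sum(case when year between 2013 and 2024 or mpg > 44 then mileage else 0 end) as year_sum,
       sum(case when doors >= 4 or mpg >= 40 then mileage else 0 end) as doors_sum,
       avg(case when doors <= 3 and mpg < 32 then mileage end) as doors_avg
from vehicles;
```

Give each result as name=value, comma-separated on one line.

year_sum=920686, doors_sum=869330, doors_avg=50672.5

[year_sum: year between 2013 and 2024 or mpg > 44]
vin=G25: ✓ → 2884
vin=G46: ✓ → 229054
vin=G82: ✓ → 82715
vin=G62: ✓ → 242592
vin=G30: ✗
vin=G40: ✓ → 131380
vin=G32: ✓ → 109044
vin=G12: ✓ → 83340
vin=G71: ✓ → 16215
vin=G51: ✗
vin=G44: ✓ → 23462
vin=G79: ✗
year_sum = 2884 + 229054 + 82715 + 242592 + 131380 + 109044 + 83340 + 16215 + 23462 = 920686
—
[doors_sum: doors >= 4 or mpg >= 40]
vin=G25: ✓ → 2884
vin=G46: ✓ → 229054
vin=G82: ✗
vin=G62: ✓ → 242592
vin=G30: ✗
vin=G40: ✓ → 131380
vin=G32: ✓ → 109044
vin=G12: ✓ → 83340
vin=G71: ✓ → 16215
vin=G51: ✓ → 31359
vin=G44: ✓ → 23462
vin=G79: ✗
doors_sum = 2884 + 229054 + 242592 + 131380 + 109044 + 83340 + 16215 + 31359 + 23462 = 869330
—
[doors_avg: doors <= 3 and mpg < 32]
vin=G25: ✗
vin=G46: ✗
vin=G82: ✓ → 82715
vin=G62: ✗
vin=G30: ✓ → 18630
vin=G40: ✗
vin=G32: ✗
vin=G12: ✗
vin=G71: ✗
vin=G51: ✗
vin=G44: ✗
vin=G79: ✗
doors_avg = (82715 + 18630) / 2 = 50672.5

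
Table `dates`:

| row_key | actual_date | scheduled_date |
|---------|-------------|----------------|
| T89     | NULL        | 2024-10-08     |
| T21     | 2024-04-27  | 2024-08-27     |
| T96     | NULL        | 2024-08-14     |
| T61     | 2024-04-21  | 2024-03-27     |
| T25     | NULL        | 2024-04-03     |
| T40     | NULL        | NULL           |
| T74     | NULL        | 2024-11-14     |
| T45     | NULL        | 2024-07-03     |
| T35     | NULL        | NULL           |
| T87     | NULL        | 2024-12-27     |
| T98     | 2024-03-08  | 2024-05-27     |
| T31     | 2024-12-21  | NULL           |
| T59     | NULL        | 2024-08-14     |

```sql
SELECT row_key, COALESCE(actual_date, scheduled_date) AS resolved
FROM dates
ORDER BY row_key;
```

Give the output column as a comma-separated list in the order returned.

row_key=T21: actual_date=2024-04-27 → 2024-04-27
row_key=T25: actual_date=NULL, scheduled_date=2024-04-03 → 2024-04-03
row_key=T31: actual_date=2024-12-21 → 2024-12-21
row_key=T35: actual_date=NULL, scheduled_date=NULL (all NULL) → NULL
row_key=T40: actual_date=NULL, scheduled_date=NULL (all NULL) → NULL
row_key=T45: actual_date=NULL, scheduled_date=2024-07-03 → 2024-07-03
row_key=T59: actual_date=NULL, scheduled_date=2024-08-14 → 2024-08-14
row_key=T61: actual_date=2024-04-21 → 2024-04-21
row_key=T74: actual_date=NULL, scheduled_date=2024-11-14 → 2024-11-14
row_key=T87: actual_date=NULL, scheduled_date=2024-12-27 → 2024-12-27
row_key=T89: actual_date=NULL, scheduled_date=2024-10-08 → 2024-10-08
row_key=T96: actual_date=NULL, scheduled_date=2024-08-14 → 2024-08-14
row_key=T98: actual_date=2024-03-08 → 2024-03-08

2024-04-27, 2024-04-03, 2024-12-21, NULL, NULL, 2024-07-03, 2024-08-14, 2024-04-21, 2024-11-14, 2024-12-27, 2024-10-08, 2024-08-14, 2024-03-08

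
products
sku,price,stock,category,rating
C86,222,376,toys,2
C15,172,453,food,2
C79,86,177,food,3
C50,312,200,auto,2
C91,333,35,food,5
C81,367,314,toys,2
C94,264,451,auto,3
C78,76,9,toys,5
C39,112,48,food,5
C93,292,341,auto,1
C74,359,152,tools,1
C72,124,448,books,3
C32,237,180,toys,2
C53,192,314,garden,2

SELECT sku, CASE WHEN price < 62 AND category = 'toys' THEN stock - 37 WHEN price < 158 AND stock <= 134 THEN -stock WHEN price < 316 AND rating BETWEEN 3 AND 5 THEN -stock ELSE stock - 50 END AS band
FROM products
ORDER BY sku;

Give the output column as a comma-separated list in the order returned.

403, 130, -48, 150, 264, -448, 102, -9, -177, 264, 326, -15, 291, -451

sku=C15: ELSE → 403
sku=C32: ELSE → 130
sku=C39: price < 158 AND stock <= 134 → -48
sku=C50: ELSE → 150
sku=C53: ELSE → 264
sku=C72: price < 316 AND rating BETWEEN 3 AND 5 → -448
sku=C74: ELSE → 102
sku=C78: price < 158 AND stock <= 134 → -9
sku=C79: price < 316 AND rating BETWEEN 3 AND 5 → -177
sku=C81: ELSE → 264
sku=C86: ELSE → 326
sku=C91: ELSE → -15
sku=C93: ELSE → 291
sku=C94: price < 316 AND rating BETWEEN 3 AND 5 → -451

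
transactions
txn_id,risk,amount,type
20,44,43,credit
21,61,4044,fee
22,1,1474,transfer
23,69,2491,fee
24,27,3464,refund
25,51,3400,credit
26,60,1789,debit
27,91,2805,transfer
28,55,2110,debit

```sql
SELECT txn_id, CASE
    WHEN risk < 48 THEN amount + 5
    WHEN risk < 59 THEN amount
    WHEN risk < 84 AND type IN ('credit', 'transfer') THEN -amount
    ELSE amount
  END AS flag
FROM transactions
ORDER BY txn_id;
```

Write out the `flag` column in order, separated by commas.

txn_id=20: risk < 48 → 48
txn_id=21: ELSE → 4044
txn_id=22: risk < 48 → 1479
txn_id=23: ELSE → 2491
txn_id=24: risk < 48 → 3469
txn_id=25: risk < 59 → 3400
txn_id=26: ELSE → 1789
txn_id=27: ELSE → 2805
txn_id=28: risk < 59 → 2110

48, 4044, 1479, 2491, 3469, 3400, 1789, 2805, 2110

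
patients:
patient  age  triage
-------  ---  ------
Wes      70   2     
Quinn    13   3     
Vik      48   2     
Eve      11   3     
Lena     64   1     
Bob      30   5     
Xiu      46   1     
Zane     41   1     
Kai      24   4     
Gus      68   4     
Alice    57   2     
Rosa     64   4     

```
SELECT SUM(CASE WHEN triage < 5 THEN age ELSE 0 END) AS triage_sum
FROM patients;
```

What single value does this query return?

patient=Wes: ✓ → 70
patient=Quinn: ✓ → 13
patient=Vik: ✓ → 48
patient=Eve: ✓ → 11
patient=Lena: ✓ → 64
patient=Bob: ✗
patient=Xiu: ✓ → 46
patient=Zane: ✓ → 41
patient=Kai: ✓ → 24
patient=Gus: ✓ → 68
patient=Alice: ✓ → 57
patient=Rosa: ✓ → 64
triage_sum = 70 + 13 + 48 + 11 + 64 + 46 + 41 + 24 + 68 + 57 + 64 = 506

506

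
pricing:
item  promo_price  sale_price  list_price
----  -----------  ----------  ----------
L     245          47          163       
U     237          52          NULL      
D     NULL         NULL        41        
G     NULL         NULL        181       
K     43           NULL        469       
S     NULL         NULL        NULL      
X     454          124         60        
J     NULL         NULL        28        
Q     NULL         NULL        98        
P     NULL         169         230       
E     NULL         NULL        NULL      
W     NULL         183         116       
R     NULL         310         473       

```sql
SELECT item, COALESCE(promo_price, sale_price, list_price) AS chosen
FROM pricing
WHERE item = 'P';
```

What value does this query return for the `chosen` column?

169

item = P: promo_price=NULL, sale_price=169, list_price=230.
promo_price=NULL, sale_price=169 → 169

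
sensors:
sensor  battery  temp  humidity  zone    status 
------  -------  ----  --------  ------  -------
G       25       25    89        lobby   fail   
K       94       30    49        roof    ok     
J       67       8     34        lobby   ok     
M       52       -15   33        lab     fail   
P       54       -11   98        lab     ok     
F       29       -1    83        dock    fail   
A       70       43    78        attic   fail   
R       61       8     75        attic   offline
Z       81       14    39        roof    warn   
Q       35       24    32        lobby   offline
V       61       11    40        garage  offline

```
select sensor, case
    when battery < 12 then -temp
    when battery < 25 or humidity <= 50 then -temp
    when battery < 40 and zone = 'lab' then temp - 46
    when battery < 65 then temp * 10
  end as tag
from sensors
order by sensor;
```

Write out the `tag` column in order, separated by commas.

sensor=A: (no match → NULL) → NULL
sensor=F: battery < 65 → -10
sensor=G: battery < 65 → 250
sensor=J: battery < 25 or humidity <= 50 → -8
sensor=K: battery < 25 or humidity <= 50 → -30
sensor=M: battery < 25 or humidity <= 50 → 15
sensor=P: battery < 65 → -110
sensor=Q: battery < 25 or humidity <= 50 → -24
sensor=R: battery < 65 → 80
sensor=V: battery < 25 or humidity <= 50 → -11
sensor=Z: battery < 25 or humidity <= 50 → -14

NULL, -10, 250, -8, -30, 15, -110, -24, 80, -11, -14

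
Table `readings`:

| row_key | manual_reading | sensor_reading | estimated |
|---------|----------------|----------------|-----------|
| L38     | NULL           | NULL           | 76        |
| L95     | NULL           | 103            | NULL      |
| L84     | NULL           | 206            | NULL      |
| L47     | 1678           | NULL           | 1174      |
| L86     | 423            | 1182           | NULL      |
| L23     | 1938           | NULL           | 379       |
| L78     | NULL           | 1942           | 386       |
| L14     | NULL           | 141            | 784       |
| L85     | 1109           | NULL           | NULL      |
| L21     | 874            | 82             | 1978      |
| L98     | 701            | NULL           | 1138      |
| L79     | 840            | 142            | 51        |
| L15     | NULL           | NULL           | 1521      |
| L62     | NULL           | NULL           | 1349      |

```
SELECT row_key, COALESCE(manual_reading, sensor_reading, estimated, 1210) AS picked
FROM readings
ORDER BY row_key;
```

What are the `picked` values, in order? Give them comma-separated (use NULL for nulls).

row_key=L14: manual_reading=NULL, sensor_reading=141 → 141
row_key=L15: manual_reading=NULL, sensor_reading=NULL, estimated=1521 → 1521
row_key=L21: manual_reading=874 → 874
row_key=L23: manual_reading=1938 → 1938
row_key=L38: manual_reading=NULL, sensor_reading=NULL, estimated=76 → 76
row_key=L47: manual_reading=1678 → 1678
row_key=L62: manual_reading=NULL, sensor_reading=NULL, estimated=1349 → 1349
row_key=L78: manual_reading=NULL, sensor_reading=1942 → 1942
row_key=L79: manual_reading=840 → 840
row_key=L84: manual_reading=NULL, sensor_reading=206 → 206
row_key=L85: manual_reading=1109 → 1109
row_key=L86: manual_reading=423 → 423
row_key=L95: manual_reading=NULL, sensor_reading=103 → 103
row_key=L98: manual_reading=701 → 701

141, 1521, 874, 1938, 76, 1678, 1349, 1942, 840, 206, 1109, 423, 103, 701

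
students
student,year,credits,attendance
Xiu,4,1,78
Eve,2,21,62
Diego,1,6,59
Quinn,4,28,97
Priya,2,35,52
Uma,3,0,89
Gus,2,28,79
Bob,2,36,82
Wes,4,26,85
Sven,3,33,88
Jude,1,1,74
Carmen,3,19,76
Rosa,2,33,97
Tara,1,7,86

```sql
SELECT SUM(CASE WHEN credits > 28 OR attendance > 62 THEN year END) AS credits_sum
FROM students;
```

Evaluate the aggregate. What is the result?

student=Xiu: ✓ → 4
student=Eve: ✗
student=Diego: ✗
student=Quinn: ✓ → 4
student=Priya: ✓ → 2
student=Uma: ✓ → 3
student=Gus: ✓ → 2
student=Bob: ✓ → 2
student=Wes: ✓ → 4
student=Sven: ✓ → 3
student=Jude: ✓ → 1
student=Carmen: ✓ → 3
student=Rosa: ✓ → 2
student=Tara: ✓ → 1
credits_sum = 4 + 4 + 2 + 3 + 2 + 2 + 4 + 3 + 1 + 3 + 2 + 1 = 31

31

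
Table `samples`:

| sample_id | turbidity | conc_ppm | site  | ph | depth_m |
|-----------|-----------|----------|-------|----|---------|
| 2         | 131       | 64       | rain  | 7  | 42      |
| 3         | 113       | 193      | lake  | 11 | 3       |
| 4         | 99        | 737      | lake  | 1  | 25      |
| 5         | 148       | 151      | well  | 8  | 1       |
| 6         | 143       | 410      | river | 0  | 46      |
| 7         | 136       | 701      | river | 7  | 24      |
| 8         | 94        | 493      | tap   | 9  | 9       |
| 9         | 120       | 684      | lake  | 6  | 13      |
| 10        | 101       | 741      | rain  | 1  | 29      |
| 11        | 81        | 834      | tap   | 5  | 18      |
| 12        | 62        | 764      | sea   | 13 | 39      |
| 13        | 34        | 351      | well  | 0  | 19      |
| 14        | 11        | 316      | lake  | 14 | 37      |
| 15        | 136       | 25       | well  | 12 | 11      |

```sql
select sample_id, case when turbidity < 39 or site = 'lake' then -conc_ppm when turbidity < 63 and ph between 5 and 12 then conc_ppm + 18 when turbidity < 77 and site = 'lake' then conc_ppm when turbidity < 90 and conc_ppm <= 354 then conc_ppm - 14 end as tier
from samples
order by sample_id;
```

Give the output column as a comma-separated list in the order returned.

NULL, -193, -737, NULL, NULL, NULL, NULL, -684, NULL, NULL, NULL, -351, -316, NULL

sample_id=2: (no match → NULL) → NULL
sample_id=3: turbidity < 39 or site = 'lake' → -193
sample_id=4: turbidity < 39 or site = 'lake' → -737
sample_id=5: (no match → NULL) → NULL
sample_id=6: (no match → NULL) → NULL
sample_id=7: (no match → NULL) → NULL
sample_id=8: (no match → NULL) → NULL
sample_id=9: turbidity < 39 or site = 'lake' → -684
sample_id=10: (no match → NULL) → NULL
sample_id=11: (no match → NULL) → NULL
sample_id=12: (no match → NULL) → NULL
sample_id=13: turbidity < 39 or site = 'lake' → -351
sample_id=14: turbidity < 39 or site = 'lake' → -316
sample_id=15: (no match → NULL) → NULL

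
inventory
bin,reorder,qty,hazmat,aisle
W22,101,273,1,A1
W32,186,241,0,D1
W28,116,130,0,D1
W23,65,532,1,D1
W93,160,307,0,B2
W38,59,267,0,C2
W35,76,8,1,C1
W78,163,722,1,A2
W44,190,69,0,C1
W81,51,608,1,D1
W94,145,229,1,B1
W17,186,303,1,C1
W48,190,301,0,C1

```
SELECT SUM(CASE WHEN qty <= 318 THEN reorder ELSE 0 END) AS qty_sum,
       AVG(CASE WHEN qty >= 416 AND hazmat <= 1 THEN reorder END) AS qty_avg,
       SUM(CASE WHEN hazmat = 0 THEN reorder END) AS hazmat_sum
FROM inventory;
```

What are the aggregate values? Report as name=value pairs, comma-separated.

[qty_sum: qty <= 318]
bin=W22: ✓ → 101
bin=W32: ✓ → 186
bin=W28: ✓ → 116
bin=W23: ✗
bin=W93: ✓ → 160
bin=W38: ✓ → 59
bin=W35: ✓ → 76
bin=W78: ✗
bin=W44: ✓ → 190
bin=W81: ✗
bin=W94: ✓ → 145
bin=W17: ✓ → 186
bin=W48: ✓ → 190
qty_sum = 101 + 186 + 116 + 160 + 59 + 76 + 190 + 145 + 186 + 190 = 1409
—
[qty_avg: qty >= 416 AND hazmat <= 1]
bin=W22: ✗
bin=W32: ✗
bin=W28: ✗
bin=W23: ✓ → 65
bin=W93: ✗
bin=W38: ✗
bin=W35: ✗
bin=W78: ✓ → 163
bin=W44: ✗
bin=W81: ✓ → 51
bin=W94: ✗
bin=W17: ✗
bin=W48: ✗
qty_avg = (65 + 163 + 51) / 3 = 93
—
[hazmat_sum: hazmat = 0]
bin=W22: ✗
bin=W32: ✓ → 186
bin=W28: ✓ → 116
bin=W23: ✗
bin=W93: ✓ → 160
bin=W38: ✓ → 59
bin=W35: ✗
bin=W78: ✗
bin=W44: ✓ → 190
bin=W81: ✗
bin=W94: ✗
bin=W17: ✗
bin=W48: ✓ → 190
hazmat_sum = 186 + 116 + 160 + 59 + 190 + 190 = 901

qty_sum=1409, qty_avg=93, hazmat_sum=901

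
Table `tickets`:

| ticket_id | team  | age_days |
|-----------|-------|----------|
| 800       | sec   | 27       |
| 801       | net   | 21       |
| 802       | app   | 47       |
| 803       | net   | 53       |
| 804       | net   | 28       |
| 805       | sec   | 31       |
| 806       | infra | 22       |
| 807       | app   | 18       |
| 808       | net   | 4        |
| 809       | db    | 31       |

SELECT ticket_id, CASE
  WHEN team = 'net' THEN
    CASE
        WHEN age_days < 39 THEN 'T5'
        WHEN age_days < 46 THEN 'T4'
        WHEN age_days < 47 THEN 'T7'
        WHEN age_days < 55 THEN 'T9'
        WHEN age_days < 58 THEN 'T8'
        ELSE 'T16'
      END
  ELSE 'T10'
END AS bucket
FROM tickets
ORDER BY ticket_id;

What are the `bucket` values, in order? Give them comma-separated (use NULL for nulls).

ticket_id=800: team='sec' → outer ELSE → T10
ticket_id=801: team='net' → inner[age_days < 39] → T5
ticket_id=802: team='app' → outer ELSE → T10
ticket_id=803: team='net' → inner[age_days < 55] → T9
ticket_id=804: team='net' → inner[age_days < 39] → T5
ticket_id=805: team='sec' → outer ELSE → T10
ticket_id=806: team='infra' → outer ELSE → T10
ticket_id=807: team='app' → outer ELSE → T10
ticket_id=808: team='net' → inner[age_days < 39] → T5
ticket_id=809: team='db' → outer ELSE → T10

T10, T5, T10, T9, T5, T10, T10, T10, T5, T10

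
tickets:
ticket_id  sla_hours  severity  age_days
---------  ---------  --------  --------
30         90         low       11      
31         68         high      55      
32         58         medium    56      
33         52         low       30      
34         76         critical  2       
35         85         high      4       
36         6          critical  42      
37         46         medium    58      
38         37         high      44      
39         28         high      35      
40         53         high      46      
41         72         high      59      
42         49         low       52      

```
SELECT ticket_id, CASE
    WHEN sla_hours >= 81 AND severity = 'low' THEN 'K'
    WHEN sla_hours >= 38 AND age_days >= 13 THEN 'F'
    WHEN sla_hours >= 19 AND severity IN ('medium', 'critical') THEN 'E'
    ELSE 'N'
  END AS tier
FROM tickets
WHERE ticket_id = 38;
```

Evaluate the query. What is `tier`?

N

ticket_id = 38: sla_hours=37, severity=high, age_days=44.
sla_hours >= 81 AND severity = 'low' → false
sla_hours >= 38 AND age_days >= 13 → false
sla_hours >= 19 AND severity IN ('medium', 'critical') → false
No prior WHEN matched → ELSE → N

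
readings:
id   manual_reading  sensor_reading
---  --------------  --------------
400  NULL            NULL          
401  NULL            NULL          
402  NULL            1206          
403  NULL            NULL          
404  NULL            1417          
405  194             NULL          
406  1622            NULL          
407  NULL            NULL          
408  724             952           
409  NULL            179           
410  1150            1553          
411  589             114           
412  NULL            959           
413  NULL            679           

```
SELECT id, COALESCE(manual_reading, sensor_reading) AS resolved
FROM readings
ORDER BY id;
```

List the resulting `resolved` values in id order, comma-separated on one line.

NULL, NULL, 1206, NULL, 1417, 194, 1622, NULL, 724, 179, 1150, 589, 959, 679

id=400: manual_reading=NULL, sensor_reading=NULL (all NULL) → NULL
id=401: manual_reading=NULL, sensor_reading=NULL (all NULL) → NULL
id=402: manual_reading=NULL, sensor_reading=1206 → 1206
id=403: manual_reading=NULL, sensor_reading=NULL (all NULL) → NULL
id=404: manual_reading=NULL, sensor_reading=1417 → 1417
id=405: manual_reading=194 → 194
id=406: manual_reading=1622 → 1622
id=407: manual_reading=NULL, sensor_reading=NULL (all NULL) → NULL
id=408: manual_reading=724 → 724
id=409: manual_reading=NULL, sensor_reading=179 → 179
id=410: manual_reading=1150 → 1150
id=411: manual_reading=589 → 589
id=412: manual_reading=NULL, sensor_reading=959 → 959
id=413: manual_reading=NULL, sensor_reading=679 → 679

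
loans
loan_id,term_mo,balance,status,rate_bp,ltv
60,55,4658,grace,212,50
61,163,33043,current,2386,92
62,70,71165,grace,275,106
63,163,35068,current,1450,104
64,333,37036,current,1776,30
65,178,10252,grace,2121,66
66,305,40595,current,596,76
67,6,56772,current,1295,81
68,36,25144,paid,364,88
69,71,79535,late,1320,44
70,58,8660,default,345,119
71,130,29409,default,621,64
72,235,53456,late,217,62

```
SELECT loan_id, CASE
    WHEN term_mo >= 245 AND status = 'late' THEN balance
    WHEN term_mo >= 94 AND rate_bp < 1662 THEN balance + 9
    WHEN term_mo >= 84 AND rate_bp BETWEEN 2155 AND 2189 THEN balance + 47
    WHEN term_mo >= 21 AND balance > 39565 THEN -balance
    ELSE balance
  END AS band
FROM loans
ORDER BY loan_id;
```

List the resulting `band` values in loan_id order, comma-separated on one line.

loan_id=60: ELSE → 4658
loan_id=61: ELSE → 33043
loan_id=62: term_mo >= 21 AND balance > 39565 → -71165
loan_id=63: term_mo >= 94 AND rate_bp < 1662 → 35077
loan_id=64: ELSE → 37036
loan_id=65: ELSE → 10252
loan_id=66: term_mo >= 94 AND rate_bp < 1662 → 40604
loan_id=67: ELSE → 56772
loan_id=68: ELSE → 25144
loan_id=69: term_mo >= 21 AND balance > 39565 → -79535
loan_id=70: ELSE → 8660
loan_id=71: term_mo >= 94 AND rate_bp < 1662 → 29418
loan_id=72: term_mo >= 94 AND rate_bp < 1662 → 53465

4658, 33043, -71165, 35077, 37036, 10252, 40604, 56772, 25144, -79535, 8660, 29418, 53465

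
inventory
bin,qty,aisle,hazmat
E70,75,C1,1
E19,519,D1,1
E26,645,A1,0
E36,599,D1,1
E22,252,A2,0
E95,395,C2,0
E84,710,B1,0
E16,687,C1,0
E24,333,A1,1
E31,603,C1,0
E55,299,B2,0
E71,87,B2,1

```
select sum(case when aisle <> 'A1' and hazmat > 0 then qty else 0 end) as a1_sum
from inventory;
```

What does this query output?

bin=E70: ✓ → 75
bin=E19: ✓ → 519
bin=E26: ✗
bin=E36: ✓ → 599
bin=E22: ✗
bin=E95: ✗
bin=E84: ✗
bin=E16: ✗
bin=E24: ✗
bin=E31: ✗
bin=E55: ✗
bin=E71: ✓ → 87
a1_sum = 75 + 519 + 599 + 87 = 1280

1280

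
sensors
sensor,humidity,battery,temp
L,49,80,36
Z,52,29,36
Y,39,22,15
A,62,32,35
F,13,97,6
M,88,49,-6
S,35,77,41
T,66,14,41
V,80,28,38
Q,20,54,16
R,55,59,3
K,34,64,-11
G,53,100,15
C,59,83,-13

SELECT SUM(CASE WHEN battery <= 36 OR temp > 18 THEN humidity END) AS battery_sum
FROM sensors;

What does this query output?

sensor=L: ✓ → 49
sensor=Z: ✓ → 52
sensor=Y: ✓ → 39
sensor=A: ✓ → 62
sensor=F: ✗
sensor=M: ✗
sensor=S: ✓ → 35
sensor=T: ✓ → 66
sensor=V: ✓ → 80
sensor=Q: ✗
sensor=R: ✗
sensor=K: ✗
sensor=G: ✗
sensor=C: ✗
battery_sum = 49 + 52 + 39 + 62 + 35 + 66 + 80 = 383

383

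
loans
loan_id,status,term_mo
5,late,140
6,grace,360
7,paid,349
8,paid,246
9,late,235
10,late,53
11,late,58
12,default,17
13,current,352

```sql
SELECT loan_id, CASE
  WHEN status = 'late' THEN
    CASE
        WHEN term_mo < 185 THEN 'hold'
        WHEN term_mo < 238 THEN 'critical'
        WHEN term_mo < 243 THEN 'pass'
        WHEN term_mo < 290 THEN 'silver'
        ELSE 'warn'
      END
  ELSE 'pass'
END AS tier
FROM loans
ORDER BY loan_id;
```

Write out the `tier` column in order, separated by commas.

loan_id=5: status='late' → inner[term_mo < 185] → hold
loan_id=6: status='grace' → outer ELSE → pass
loan_id=7: status='paid' → outer ELSE → pass
loan_id=8: status='paid' → outer ELSE → pass
loan_id=9: status='late' → inner[term_mo < 238] → critical
loan_id=10: status='late' → inner[term_mo < 185] → hold
loan_id=11: status='late' → inner[term_mo < 185] → hold
loan_id=12: status='default' → outer ELSE → pass
loan_id=13: status='current' → outer ELSE → pass

hold, pass, pass, pass, critical, hold, hold, pass, pass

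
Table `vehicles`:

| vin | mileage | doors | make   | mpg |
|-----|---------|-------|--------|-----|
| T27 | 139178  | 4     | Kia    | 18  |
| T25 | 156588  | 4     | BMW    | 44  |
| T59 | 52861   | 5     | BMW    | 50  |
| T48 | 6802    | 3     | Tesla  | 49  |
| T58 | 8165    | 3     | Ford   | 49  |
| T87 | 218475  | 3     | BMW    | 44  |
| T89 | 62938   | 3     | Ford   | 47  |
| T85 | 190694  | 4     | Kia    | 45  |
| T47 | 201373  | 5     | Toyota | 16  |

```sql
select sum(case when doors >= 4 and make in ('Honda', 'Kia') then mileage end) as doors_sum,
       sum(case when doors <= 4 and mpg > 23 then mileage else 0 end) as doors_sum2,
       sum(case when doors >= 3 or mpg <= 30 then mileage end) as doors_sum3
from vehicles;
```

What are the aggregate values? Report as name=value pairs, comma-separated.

doors_sum=329872, doors_sum2=643662, doors_sum3=1037074

[doors_sum: doors >= 4 and make in ('Honda', 'Kia')]
vin=T27: ✓ → 139178
vin=T25: ✗
vin=T59: ✗
vin=T48: ✗
vin=T58: ✗
vin=T87: ✗
vin=T89: ✗
vin=T85: ✓ → 190694
vin=T47: ✗
doors_sum = 139178 + 190694 = 329872
—
[doors_sum2: doors <= 4 and mpg > 23]
vin=T27: ✗
vin=T25: ✓ → 156588
vin=T59: ✗
vin=T48: ✓ → 6802
vin=T58: ✓ → 8165
vin=T87: ✓ → 218475
vin=T89: ✓ → 62938
vin=T85: ✓ → 190694
vin=T47: ✗
doors_sum2 = 156588 + 6802 + 8165 + 218475 + 62938 + 190694 = 643662
—
[doors_sum3: doors >= 3 or mpg <= 30]
vin=T27: ✓ → 139178
vin=T25: ✓ → 156588
vin=T59: ✓ → 52861
vin=T48: ✓ → 6802
vin=T58: ✓ → 8165
vin=T87: ✓ → 218475
vin=T89: ✓ → 62938
vin=T85: ✓ → 190694
vin=T47: ✓ → 201373
doors_sum3 = 139178 + 156588 + 52861 + 6802 + 8165 + 218475 + 62938 + 190694 + 201373 = 1037074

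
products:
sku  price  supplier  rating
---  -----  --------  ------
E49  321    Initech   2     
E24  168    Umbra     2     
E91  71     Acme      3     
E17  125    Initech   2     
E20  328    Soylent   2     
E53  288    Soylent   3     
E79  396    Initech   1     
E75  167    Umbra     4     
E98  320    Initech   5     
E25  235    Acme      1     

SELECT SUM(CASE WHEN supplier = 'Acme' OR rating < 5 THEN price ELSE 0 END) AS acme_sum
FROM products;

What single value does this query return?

sku=E49: ✓ → 321
sku=E24: ✓ → 168
sku=E91: ✓ → 71
sku=E17: ✓ → 125
sku=E20: ✓ → 328
sku=E53: ✓ → 288
sku=E79: ✓ → 396
sku=E75: ✓ → 167
sku=E98: ✗
sku=E25: ✓ → 235
acme_sum = 321 + 168 + 71 + 125 + 328 + 288 + 396 + 167 + 235 = 2099

2099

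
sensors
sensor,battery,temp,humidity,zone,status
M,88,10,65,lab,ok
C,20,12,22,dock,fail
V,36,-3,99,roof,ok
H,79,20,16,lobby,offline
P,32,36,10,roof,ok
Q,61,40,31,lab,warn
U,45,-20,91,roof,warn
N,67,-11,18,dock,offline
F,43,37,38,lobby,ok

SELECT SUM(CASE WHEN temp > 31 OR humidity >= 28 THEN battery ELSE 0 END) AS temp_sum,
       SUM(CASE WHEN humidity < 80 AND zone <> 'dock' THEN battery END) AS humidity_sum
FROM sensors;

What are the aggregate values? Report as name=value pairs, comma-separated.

temp_sum=305, humidity_sum=303

[temp_sum: temp > 31 OR humidity >= 28]
sensor=M: ✓ → 88
sensor=C: ✗
sensor=V: ✓ → 36
sensor=H: ✗
sensor=P: ✓ → 32
sensor=Q: ✓ → 61
sensor=U: ✓ → 45
sensor=N: ✗
sensor=F: ✓ → 43
temp_sum = 88 + 36 + 32 + 61 + 45 + 43 = 305
—
[humidity_sum: humidity < 80 AND zone <> 'dock']
sensor=M: ✓ → 88
sensor=C: ✗
sensor=V: ✗
sensor=H: ✓ → 79
sensor=P: ✓ → 32
sensor=Q: ✓ → 61
sensor=U: ✗
sensor=N: ✗
sensor=F: ✓ → 43
humidity_sum = 88 + 79 + 32 + 61 + 43 = 303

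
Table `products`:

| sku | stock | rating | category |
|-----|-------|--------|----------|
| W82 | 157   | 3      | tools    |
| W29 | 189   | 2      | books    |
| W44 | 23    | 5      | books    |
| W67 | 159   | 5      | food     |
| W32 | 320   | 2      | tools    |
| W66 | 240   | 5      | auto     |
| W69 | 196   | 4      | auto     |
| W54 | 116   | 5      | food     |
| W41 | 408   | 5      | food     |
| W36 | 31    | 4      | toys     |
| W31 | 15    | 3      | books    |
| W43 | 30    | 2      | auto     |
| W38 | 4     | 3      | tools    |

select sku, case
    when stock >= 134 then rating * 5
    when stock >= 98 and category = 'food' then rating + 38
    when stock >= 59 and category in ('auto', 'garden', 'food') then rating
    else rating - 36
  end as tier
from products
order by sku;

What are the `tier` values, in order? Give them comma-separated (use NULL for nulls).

sku=W29: stock >= 134 → 10
sku=W31: ELSE → -33
sku=W32: stock >= 134 → 10
sku=W36: ELSE → -32
sku=W38: ELSE → -33
sku=W41: stock >= 134 → 25
sku=W43: ELSE → -34
sku=W44: ELSE → -31
sku=W54: stock >= 98 and category = 'food' → 43
sku=W66: stock >= 134 → 25
sku=W67: stock >= 134 → 25
sku=W69: stock >= 134 → 20
sku=W82: stock >= 134 → 15

10, -33, 10, -32, -33, 25, -34, -31, 43, 25, 25, 20, 15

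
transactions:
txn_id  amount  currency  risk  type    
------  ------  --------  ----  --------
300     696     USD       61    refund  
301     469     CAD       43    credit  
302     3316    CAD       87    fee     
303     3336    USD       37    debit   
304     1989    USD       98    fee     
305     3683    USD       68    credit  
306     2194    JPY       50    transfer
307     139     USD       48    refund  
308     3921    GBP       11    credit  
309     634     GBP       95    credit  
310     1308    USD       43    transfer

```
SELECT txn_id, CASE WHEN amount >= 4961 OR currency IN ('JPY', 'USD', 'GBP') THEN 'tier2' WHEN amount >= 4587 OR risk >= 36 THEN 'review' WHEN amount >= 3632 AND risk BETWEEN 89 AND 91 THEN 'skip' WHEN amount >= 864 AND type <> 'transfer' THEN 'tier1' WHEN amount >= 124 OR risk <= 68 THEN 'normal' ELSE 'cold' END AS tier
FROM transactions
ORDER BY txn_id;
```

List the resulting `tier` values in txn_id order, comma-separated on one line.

txn_id=300: amount >= 4961 OR currency IN ('JPY', 'USD', 'GBP') → tier2
txn_id=301: amount >= 4587 OR risk >= 36 → review
txn_id=302: amount >= 4587 OR risk >= 36 → review
txn_id=303: amount >= 4961 OR currency IN ('JPY', 'USD', 'GBP') → tier2
txn_id=304: amount >= 4961 OR currency IN ('JPY', 'USD', 'GBP') → tier2
txn_id=305: amount >= 4961 OR currency IN ('JPY', 'USD', 'GBP') → tier2
txn_id=306: amount >= 4961 OR currency IN ('JPY', 'USD', 'GBP') → tier2
txn_id=307: amount >= 4961 OR currency IN ('JPY', 'USD', 'GBP') → tier2
txn_id=308: amount >= 4961 OR currency IN ('JPY', 'USD', 'GBP') → tier2
txn_id=309: amount >= 4961 OR currency IN ('JPY', 'USD', 'GBP') → tier2
txn_id=310: amount >= 4961 OR currency IN ('JPY', 'USD', 'GBP') → tier2

tier2, review, review, tier2, tier2, tier2, tier2, tier2, tier2, tier2, tier2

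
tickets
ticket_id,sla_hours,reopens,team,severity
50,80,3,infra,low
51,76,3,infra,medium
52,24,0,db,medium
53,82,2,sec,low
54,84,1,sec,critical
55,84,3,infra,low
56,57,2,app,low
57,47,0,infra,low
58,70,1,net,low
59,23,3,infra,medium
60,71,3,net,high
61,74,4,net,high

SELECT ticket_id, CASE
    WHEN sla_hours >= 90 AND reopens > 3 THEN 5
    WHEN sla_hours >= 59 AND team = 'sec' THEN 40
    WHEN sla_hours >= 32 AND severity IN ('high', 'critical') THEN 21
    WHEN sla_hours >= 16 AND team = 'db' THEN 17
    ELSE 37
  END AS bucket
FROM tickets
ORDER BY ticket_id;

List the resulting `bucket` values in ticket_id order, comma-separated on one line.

ticket_id=50: ELSE → 37
ticket_id=51: ELSE → 37
ticket_id=52: sla_hours >= 16 AND team = 'db' → 17
ticket_id=53: sla_hours >= 59 AND team = 'sec' → 40
ticket_id=54: sla_hours >= 59 AND team = 'sec' → 40
ticket_id=55: ELSE → 37
ticket_id=56: ELSE → 37
ticket_id=57: ELSE → 37
ticket_id=58: ELSE → 37
ticket_id=59: ELSE → 37
ticket_id=60: sla_hours >= 32 AND severity IN ('high', 'critical') → 21
ticket_id=61: sla_hours >= 32 AND severity IN ('high', 'critical') → 21

37, 37, 17, 40, 40, 37, 37, 37, 37, 37, 21, 21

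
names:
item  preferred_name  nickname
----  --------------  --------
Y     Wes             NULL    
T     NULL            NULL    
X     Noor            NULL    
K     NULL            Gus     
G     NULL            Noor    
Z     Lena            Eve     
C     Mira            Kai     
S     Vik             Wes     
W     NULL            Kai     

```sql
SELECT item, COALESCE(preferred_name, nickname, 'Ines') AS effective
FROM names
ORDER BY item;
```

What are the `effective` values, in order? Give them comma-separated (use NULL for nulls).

item=C: preferred_name=Mira → Mira
item=G: preferred_name=NULL, nickname=Noor → Noor
item=K: preferred_name=NULL, nickname=Gus → Gus
item=S: preferred_name=Vik → Vik
item=T: preferred_name=NULL, nickname=NULL, → literal Ines → Ines
item=W: preferred_name=NULL, nickname=Kai → Kai
item=X: preferred_name=Noor → Noor
item=Y: preferred_name=Wes → Wes
item=Z: preferred_name=Lena → Lena

Mira, Noor, Gus, Vik, Ines, Kai, Noor, Wes, Lena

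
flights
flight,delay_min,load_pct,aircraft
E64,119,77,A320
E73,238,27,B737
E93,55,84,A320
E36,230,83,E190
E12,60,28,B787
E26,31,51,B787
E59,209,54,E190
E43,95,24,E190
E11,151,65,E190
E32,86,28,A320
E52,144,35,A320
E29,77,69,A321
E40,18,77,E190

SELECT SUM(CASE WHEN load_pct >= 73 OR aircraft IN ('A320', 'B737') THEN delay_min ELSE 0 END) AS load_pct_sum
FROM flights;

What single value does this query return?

890

flight=E64: ✓ → 119
flight=E73: ✓ → 238
flight=E93: ✓ → 55
flight=E36: ✓ → 230
flight=E12: ✗
flight=E26: ✗
flight=E59: ✗
flight=E43: ✗
flight=E11: ✗
flight=E32: ✓ → 86
flight=E52: ✓ → 144
flight=E29: ✗
flight=E40: ✓ → 18
load_pct_sum = 119 + 238 + 55 + 230 + 86 + 144 + 18 = 890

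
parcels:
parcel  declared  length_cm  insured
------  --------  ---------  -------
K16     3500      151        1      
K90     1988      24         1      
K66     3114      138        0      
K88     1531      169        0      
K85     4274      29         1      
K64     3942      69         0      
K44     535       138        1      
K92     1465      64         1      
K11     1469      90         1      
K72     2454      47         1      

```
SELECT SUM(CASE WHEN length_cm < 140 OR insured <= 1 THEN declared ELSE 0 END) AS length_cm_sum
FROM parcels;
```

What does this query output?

parcel=K16: ✓ → 3500
parcel=K90: ✓ → 1988
parcel=K66: ✓ → 3114
parcel=K88: ✓ → 1531
parcel=K85: ✓ → 4274
parcel=K64: ✓ → 3942
parcel=K44: ✓ → 535
parcel=K92: ✓ → 1465
parcel=K11: ✓ → 1469
parcel=K72: ✓ → 2454
length_cm_sum = 3500 + 1988 + 3114 + 1531 + 4274 + 3942 + 535 + 1465 + 1469 + 2454 = 24272

24272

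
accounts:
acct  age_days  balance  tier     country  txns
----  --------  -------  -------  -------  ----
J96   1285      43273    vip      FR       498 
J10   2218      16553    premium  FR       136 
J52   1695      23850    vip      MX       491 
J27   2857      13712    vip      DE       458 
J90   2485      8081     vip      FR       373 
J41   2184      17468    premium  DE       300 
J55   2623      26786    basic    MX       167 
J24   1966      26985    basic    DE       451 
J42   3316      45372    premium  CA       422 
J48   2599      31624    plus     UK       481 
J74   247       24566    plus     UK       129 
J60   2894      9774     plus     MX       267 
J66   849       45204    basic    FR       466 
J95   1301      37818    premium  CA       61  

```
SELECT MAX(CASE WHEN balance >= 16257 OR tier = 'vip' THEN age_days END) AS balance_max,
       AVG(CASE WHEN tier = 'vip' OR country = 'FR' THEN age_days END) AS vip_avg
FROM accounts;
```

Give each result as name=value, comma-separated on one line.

[balance_max: balance >= 16257 OR tier = 'vip']
acct=J96: ✓ → 1285
acct=J10: ✓ → 2218
acct=J52: ✓ → 1695
acct=J27: ✓ → 2857
acct=J90: ✓ → 2485
acct=J41: ✓ → 2184
acct=J55: ✓ → 2623
acct=J24: ✓ → 1966
acct=J42: ✓ → 3316
acct=J48: ✓ → 2599
acct=J74: ✓ → 247
acct=J60: ✗
acct=J66: ✓ → 849
acct=J95: ✓ → 1301
balance_max = MAX(1285, 2218, 1695, 2857, 2485, 2184, 2623, 1966, 3316, 2599, 247, 849, 1301) = 3316
—
[vip_avg: tier = 'vip' OR country = 'FR']
acct=J96: ✓ → 1285
acct=J10: ✓ → 2218
acct=J52: ✓ → 1695
acct=J27: ✓ → 2857
acct=J90: ✓ → 2485
acct=J41: ✗
acct=J55: ✗
acct=J24: ✗
acct=J42: ✗
acct=J48: ✗
acct=J74: ✗
acct=J60: ✗
acct=J66: ✓ → 849
acct=J95: ✗
vip_avg = (1285 + 2218 + 1695 + 2857 + 2485 + 849) / 6 = 1898.1666666667

balance_max=3316, vip_avg=1898.1666666667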